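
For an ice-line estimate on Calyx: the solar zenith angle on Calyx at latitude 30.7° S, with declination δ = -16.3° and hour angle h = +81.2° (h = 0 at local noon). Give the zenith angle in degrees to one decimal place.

cos θ_z = sin ϕ sin δ + cos ϕ cos δ cos h = 0.143292 + 0.126258 = 0.269550.
θ_z = arccos(0.269550) = 74.4°.

θ_z = 74.4°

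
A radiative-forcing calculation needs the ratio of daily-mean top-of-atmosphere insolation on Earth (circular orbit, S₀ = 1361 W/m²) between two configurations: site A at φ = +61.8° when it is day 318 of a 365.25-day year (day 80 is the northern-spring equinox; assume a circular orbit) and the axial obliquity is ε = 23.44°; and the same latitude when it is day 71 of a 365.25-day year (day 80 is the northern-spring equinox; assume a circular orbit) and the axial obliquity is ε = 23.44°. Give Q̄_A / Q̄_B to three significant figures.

Q̄_A / Q̄_B ≈ 0.239

— Configuration A (φ=+61.8°):
Solar longitude: λ_s = 360° × (318 − 80)/365.25 = 234.579°.
sin δ = sin 23.44° × sin 234.579° = -0.32416, so δ = -18.915°.
cos H₀ = −tan(+61.8°) tan(-18.915°) = 0.6391, H₀ = 0.8775 rad.
Bracket: H₀ sin φ sin δ + cos φ cos δ sin H₀ = 0.8775×0.88130×-0.32416 + 0.47255×0.94600×0.76915 = -0.250686 + 0.343835 = 0.093149.
Q̄ = (S₀/π) × [bracket] = (1361/π) × 0.093149 = 40.354 W/m².
— Configuration B (φ=+61.8°):
Solar longitude: λ_s = 360° × (71 − 80)/365.25 = -8.871°, i.e. -8.871° + 360° = 351.129°.
sin δ = sin 23.44° × sin 351.129° = -0.06134, so δ = -3.517°.
cos H₀ = −tan(+61.8°) tan(-3.517°) = 0.1146, H₀ = 1.4559 rad.
Bracket: H₀ sin φ sin δ + cos φ cos δ sin H₀ = 1.4559×0.88130×-0.06134 + 0.47255×0.99812×0.99341 = -0.078704 + 0.468553 = 0.389849.
Q̄ = (S₀/π) × [bracket] = (1361/π) × 0.389849 = 168.89 W/m².
Ratio Q̄_A / Q̄_B = 40.354 / 168.89 = 0.2389.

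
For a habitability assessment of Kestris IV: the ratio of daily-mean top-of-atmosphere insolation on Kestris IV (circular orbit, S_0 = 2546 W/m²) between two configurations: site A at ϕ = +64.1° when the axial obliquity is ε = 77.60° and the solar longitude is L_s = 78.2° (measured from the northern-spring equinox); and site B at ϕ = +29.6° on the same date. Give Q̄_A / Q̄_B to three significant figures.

— Configuration A (ϕ=+64.1°):
Solar declination: sin δ = sin ε · sin L_s = sin 77.60° × sin 78.2° = 0.95603, so δ = +72.947°.
cos h₀ = −tan(+64.1°) tan(+72.947°) = -6.7137 ≤ −1 ⇒ polar day, h₀ = π.
Bracket: h₀ sin ϕ sin δ + cos ϕ cos δ sin h₀ = 3.1416×0.89956×0.95603 + 0.43680×0.29326×0.00000 = 2.701796 + 0.000000 = 2.701796.
Q̄ = (S_0/π) × [bracket] = (2546/π) × 2.701796 = 2189.6 W/m².
— Configuration B (ϕ=+29.6°):
cos h₀ = −tan(+29.6°) tan(+72.947°) = -1.8519 ≤ −1 ⇒ polar day, h₀ = π.
Bracket: h₀ sin ϕ sin δ + cos ϕ cos δ sin h₀ = 3.1416×0.49394×0.95603 + 0.86949×0.29326×0.00000 = 1.483531 + 0.000000 = 1.483531.
Q̄ = (S_0/π) × [bracket] = (2546/π) × 1.483531 = 1202.3 W/m².
Ratio Q̄_A / Q̄_B = 2189.6 / 1202.3 = 1.821.

Q̄_A / Q̄_B ≈ 1.82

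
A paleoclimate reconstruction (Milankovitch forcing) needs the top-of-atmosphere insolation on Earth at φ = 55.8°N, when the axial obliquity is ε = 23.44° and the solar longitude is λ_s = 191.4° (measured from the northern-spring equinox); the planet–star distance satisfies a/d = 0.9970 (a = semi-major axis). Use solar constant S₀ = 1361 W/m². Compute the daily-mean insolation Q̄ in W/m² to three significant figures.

Solar declination: sin δ = sin ε · sin λ_s = sin 23.44° × sin 191.4° = -0.07863, so δ = -4.510°.
cos H₀ = −tan(+55.8°) tan(-4.510°) = 0.1161, H₀ = 1.4545 rad.
Bracket: H₀ sin φ sin δ + cos φ cos δ sin H₀ = 1.4545×0.82708×-0.07863 + 0.56208×0.99690×0.99324 = -0.094591 + 0.556550 = 0.461959.
Inverse-square distance factor (a/d)² = 0.9970² = 0.994009.
Q̄ = (S₀/π) × 0.994009 × [bracket] = (1361/π) × 0.994009 × 0.461959 = 198.9 W/m².

Q̄ ≈ 199 W/m²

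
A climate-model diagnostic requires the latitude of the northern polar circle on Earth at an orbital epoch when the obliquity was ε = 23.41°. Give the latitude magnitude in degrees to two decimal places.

The polar circle is the lowest latitude that experiences at least one full rotation of continuous daylight at the northern-summer solstice; it lies at |φ| = 90° − ε = 90° − 23.41° = 66.59°.

66.59°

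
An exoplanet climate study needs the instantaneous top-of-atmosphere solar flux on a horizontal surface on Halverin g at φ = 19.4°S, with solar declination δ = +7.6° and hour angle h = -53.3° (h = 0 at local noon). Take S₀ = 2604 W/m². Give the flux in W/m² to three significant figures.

1.34e+03 W/m²

cos θ_z = sin φ sin δ + cos φ cos δ cos h = -0.043930 + 0.558742 = 0.514812.
Flux = S₀ · cos θ_z = 2604 × 0.514812 = 1341 W/m².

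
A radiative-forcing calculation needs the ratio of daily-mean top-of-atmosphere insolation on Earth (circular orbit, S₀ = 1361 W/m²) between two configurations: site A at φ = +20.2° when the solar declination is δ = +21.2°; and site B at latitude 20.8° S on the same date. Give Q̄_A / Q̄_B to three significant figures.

— Configuration A (φ=+20.2°):
cos H₀ = −tan(+20.2°) tan(+21.200°) = -0.1427, H₀ = 1.7140 rad.
Bracket: H₀ sin φ sin δ + cos φ cos δ sin H₀ = 1.7140×0.34530×0.36162 + 0.93849×0.93232×0.98976 = 0.214023 + 0.866013 = 1.080036.
Q̄ = (S₀/π) × [bracket] = (1361/π) × 1.080036 = 467.89 W/m².
— Configuration B (φ=-20.8°):
cos H₀ = −tan(-20.8°) tan(+21.200°) = 0.1473, H₀ = 1.4229 rad.
Bracket: H₀ sin φ sin δ + cos φ cos δ sin H₀ = 1.4229×-0.35511×0.36162 + 0.93483×0.93232×0.98909 = -0.182722 + 0.862052 = 0.679330.
Q̄ = (S₀/π) × [bracket] = (1361/π) × 0.679330 = 294.30 W/m².
Ratio Q̄_A / Q̄_B = 467.89 / 294.30 = 1.590.

Q̄_A / Q̄_B ≈ 1.59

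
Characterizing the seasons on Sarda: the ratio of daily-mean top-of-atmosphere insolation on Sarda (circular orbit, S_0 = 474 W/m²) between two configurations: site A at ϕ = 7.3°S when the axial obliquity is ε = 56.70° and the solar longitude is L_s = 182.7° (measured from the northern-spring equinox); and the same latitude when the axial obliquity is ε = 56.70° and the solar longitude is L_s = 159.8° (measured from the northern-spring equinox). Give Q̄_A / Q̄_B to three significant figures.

— Configuration A (ϕ=-7.3°):
Solar declination: sin δ = sin ε · sin L_s = sin 56.70° × sin 182.7° = -0.03937, so δ = -2.256°.
cos h₀ = −tan(-7.3°) tan(-2.256°) = -0.0050, h₀ = 1.5758 rad.
Bracket: h₀ sin ϕ sin δ + cos ϕ cos δ sin h₀ = 1.5758×-0.12706×-0.03937 + 0.99189×0.99922×0.99999 = 0.007883 + 0.991106 = 0.998989.
Q̄ = (S_0/π) × [bracket] = (474/π) × 0.998989 = 150.73 W/m².
— Configuration B (ϕ=-7.3°):
Solar declination: sin δ = sin ε · sin L_s = sin 56.70° × sin 159.8° = 0.28860, so δ = +16.774°.
cos h₀ = −tan(-7.3°) tan(+16.774°) = 0.0386, h₀ = 1.5322 rad.
Bracket: h₀ sin ϕ sin δ + cos ϕ cos δ sin h₀ = 1.5322×-0.12706×0.28860 + 0.99189×0.95745×0.99925 = -0.056185 + 0.948973 = 0.892788.
Q̄ = (S_0/π) × [bracket] = (474/π) × 0.892788 = 134.70 W/m².
Ratio Q̄_A / Q̄_B = 150.73 / 134.70 = 1.119.

Q̄_A / Q̄_B ≈ 1.12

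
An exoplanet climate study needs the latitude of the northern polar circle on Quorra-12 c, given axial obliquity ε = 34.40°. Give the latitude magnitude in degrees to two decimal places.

55.60°

The polar circle is the lowest latitude that experiences at least one full rotation of continuous daylight at the northern-summer solstice; it lies at |ϕ| = 90° − ε = 90° − 34.40° = 55.60°.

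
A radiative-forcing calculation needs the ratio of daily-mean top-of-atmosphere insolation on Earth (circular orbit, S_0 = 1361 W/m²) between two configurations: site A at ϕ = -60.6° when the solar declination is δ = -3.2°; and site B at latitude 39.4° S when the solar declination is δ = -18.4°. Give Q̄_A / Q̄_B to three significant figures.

Q̄_A / Q̄_B ≈ 0.529

— Configuration A (ϕ=-60.6°):
cos h₀ = −tan(-60.6°) tan(-3.200°) = -0.0992, h₀ = 1.6702 rad.
Bracket: h₀ sin ϕ sin δ + cos ϕ cos δ sin h₀ = 1.6702×-0.87121×-0.05582 + 0.49090×0.99844×0.99507 = 0.081223 + 0.487718 = 0.568941.
Q̄ = (S_0/π) × [bracket] = (1361/π) × 0.568941 = 246.48 W/m².
— Configuration B (ϕ=-39.4°):
cos h₀ = −tan(-39.4°) tan(-18.400°) = -0.2732, h₀ = 1.8476 rad.
Bracket: h₀ sin ϕ sin δ + cos ϕ cos δ sin h₀ = 1.8476×-0.63473×-0.31565 + 0.77273×0.94888×0.96194 = 0.370171 + 0.705321 = 1.075492.
Q̄ = (S_0/π) × [bracket] = (1361/π) × 1.075492 = 465.92 W/m².
Ratio Q̄_A / Q̄_B = 246.48 / 465.92 = 0.5290.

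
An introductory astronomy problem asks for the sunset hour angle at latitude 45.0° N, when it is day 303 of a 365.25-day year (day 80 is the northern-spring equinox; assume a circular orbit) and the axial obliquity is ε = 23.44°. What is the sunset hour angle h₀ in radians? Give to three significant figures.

Solar longitude: L_s = 360° × (303 − 80)/365.25 = 219.795°.
sin δ = sin 23.44° × sin 219.795° = -0.25460, so δ = -14.750°.
cos h₀ = −tan ϕ · tan δ = −tan(+45.0°) × tan(-14.750°) = 0.2633, so h₀ = 1.3044 rad = 74.74°.

h₀ = 1.30 rad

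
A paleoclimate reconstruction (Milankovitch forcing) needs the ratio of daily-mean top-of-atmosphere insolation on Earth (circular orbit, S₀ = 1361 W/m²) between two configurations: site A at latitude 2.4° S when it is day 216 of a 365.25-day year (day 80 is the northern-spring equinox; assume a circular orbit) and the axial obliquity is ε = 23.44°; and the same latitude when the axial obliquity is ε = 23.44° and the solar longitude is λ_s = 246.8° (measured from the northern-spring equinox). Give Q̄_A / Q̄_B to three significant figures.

Q̄_A / Q̄_B ≈ 0.984

— Configuration A (φ=-2.4°):
Solar longitude: λ_s = 360° × (216 − 80)/365.25 = 134.045°.
sin δ = sin 23.44° × sin 134.045° = 0.28593, so δ = +16.614°.
cos H₀ = −tan(-2.4°) tan(+16.614°) = 0.0125, H₀ = 1.5583 rad.
Bracket: H₀ sin φ sin δ + cos φ cos δ sin H₀ = 1.5583×-0.04188×0.28593 + 0.99912×0.95825×0.99992 = -0.018660 + 0.957330 = 0.938670.
Q̄ = (S₀/π) × [bracket] = (1361/π) × 0.938670 = 406.65 W/m².
— Configuration B (φ=-2.4°):
Solar declination: sin δ = sin ε · sin λ_s = sin 23.44° × sin 246.8° = -0.36562, so δ = -21.446°.
cos H₀ = −tan(-2.4°) tan(-21.446°) = -0.0165, H₀ = 1.5873 rad.
Bracket: H₀ sin φ sin δ + cos φ cos δ sin H₀ = 1.5873×-0.04188×-0.36562 + 0.99912×0.93076×0.99986 = 0.024305 + 0.929811 = 0.954116.
Q̄ = (S₀/π) × [bracket] = (1361/π) × 0.954116 = 413.34 W/m².
Ratio Q̄_A / Q̄_B = 406.65 / 413.34 = 0.9838.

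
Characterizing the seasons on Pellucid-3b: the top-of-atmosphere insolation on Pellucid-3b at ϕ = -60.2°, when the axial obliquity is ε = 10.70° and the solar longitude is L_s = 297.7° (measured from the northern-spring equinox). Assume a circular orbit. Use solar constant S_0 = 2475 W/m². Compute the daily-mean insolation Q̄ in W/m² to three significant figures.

Solar declination: sin δ = sin ε · sin L_s = sin 10.70° × sin 297.7° = -0.16439, so δ = -9.462°.
cos h₀ = −tan(-60.2°) tan(-9.462°) = -0.2910, h₀ = 1.8661 rad.
Bracket: h₀ sin ϕ sin δ + cos ϕ cos δ sin h₀ = 1.8661×-0.86777×-0.16439 + 0.49697×0.98640×0.95672 = 0.266204 + 0.468995 = 0.735199.
Q̄ = (S_0/π) × [bracket] = (2475/π) × 0.735199 = 579.2 W/m².

Q̄ ≈ 579 W/m²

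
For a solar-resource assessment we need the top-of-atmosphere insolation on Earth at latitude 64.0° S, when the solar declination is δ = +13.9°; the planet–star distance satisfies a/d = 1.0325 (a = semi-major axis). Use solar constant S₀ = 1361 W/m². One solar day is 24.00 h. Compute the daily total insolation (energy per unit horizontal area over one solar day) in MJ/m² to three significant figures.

cos H₀ = −tan(-64.0°) tan(+13.900°) = 0.5074, H₀ = 1.0386 rad.
Bracket: H₀ sin φ sin δ + cos φ cos δ sin H₀ = 1.0386×-0.89879×0.24023 + 0.43837×0.97072×0.86171 = -0.224251 + 0.366687 = 0.142436.
Inverse-square distance factor (a/d)² = 1.0325² = 1.066056.
Q̄ = (S₀/π) × 1.066056 × [bracket] = (1361/π) × 1.066056 × 0.142436 = 65.782 W/m².
Daily total = Q̄ × 24.00 h × 3600 s/h = 65.782 × 24.00 × 3600 / 10⁶ = 5.684 MJ/m².

5.68 MJ/m²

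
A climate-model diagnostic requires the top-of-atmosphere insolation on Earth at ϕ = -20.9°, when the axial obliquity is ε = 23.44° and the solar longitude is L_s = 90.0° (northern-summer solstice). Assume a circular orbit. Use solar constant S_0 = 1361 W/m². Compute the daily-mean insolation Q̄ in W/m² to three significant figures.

Q̄ ≈ 280 W/m²

Solar declination: sin δ = sin ε · sin L_s = sin 23.44° × sin 90.0° = 0.39779, so δ = +23.440°.
cos h₀ = −tan(-20.9°) tan(+23.440°) = 0.1656, h₀ = 1.4045 rad.
Bracket: h₀ sin ϕ sin δ + cos ϕ cos δ sin h₀ = 1.4045×-0.35674×0.39779 + 0.93420×0.91748×0.98620 = -0.199309 + 0.845282 = 0.645973.
Q̄ = (S_0/π) × [bracket] = (1361/π) × 0.645973 = 279.8 W/m².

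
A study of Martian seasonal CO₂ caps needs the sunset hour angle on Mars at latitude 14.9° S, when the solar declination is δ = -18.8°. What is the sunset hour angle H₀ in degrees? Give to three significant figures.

cos H₀ = −tan φ · tan δ = −tan(-14.9°) × tan(-18.800°) = -0.0906, so H₀ = 1.6615 rad = 95.20°.

H₀ = 95.2°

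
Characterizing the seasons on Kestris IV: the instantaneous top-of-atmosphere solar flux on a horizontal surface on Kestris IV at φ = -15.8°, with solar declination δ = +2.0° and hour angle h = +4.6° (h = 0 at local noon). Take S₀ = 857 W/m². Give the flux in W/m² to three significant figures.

813 W/m²

cos θ_z = sin φ sin δ + cos φ cos δ cos h = -0.009502 + 0.958534 = 0.949032.
Flux = S₀ · cos θ_z = 857 × 0.949032 = 813.3 W/m².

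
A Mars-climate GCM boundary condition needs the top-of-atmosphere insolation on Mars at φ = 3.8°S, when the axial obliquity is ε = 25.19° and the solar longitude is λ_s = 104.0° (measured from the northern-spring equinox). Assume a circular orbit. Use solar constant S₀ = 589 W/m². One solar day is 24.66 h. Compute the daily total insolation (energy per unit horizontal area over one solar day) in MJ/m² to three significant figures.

Solar declination: sin δ = sin ε · sin λ_s = sin 25.19° × sin 104.0° = 0.41298, so δ = +24.392°.
cos H₀ = −tan(-3.8°) tan(+24.392°) = 0.0301, H₀ = 1.5407 rad.
Bracket: H₀ sin φ sin δ + cos φ cos δ sin H₀ = 1.5407×-0.06627×0.41298 + 0.99780×0.91074×0.99955 = -0.042166 + 0.908327 = 0.866161.
Q̄ = (S₀/π) × [bracket] = (589/π) × 0.866161 = 162.39 W/m².
Daily total = Q̄ × 24.66 h × 3600 s/h = 162.39 × 24.66 × 3600 / 10⁶ = 14.42 MJ/m².

14.4 MJ/m²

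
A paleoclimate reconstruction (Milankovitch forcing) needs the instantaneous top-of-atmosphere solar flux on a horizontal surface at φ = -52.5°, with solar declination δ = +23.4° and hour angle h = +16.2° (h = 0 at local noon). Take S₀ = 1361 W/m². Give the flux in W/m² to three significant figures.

cos θ_z = sin φ sin δ + cos φ cos δ cos h = -0.315079 + 0.536510 = 0.221431.
Flux = S₀ · cos θ_z = 1361 × 0.221431 = 301.4 W/m².

301 W/m²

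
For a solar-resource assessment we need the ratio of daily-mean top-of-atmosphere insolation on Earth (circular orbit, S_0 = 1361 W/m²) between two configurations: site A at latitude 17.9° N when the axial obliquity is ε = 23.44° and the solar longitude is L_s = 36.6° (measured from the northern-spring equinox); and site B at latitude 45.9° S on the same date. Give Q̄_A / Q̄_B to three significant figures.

Q̄_A / Q̄_B ≈ 2.42

— Configuration A (ϕ=+17.9°):
Solar declination: sin δ = sin ε · sin L_s = sin 23.44° × sin 36.6° = 0.23717, so δ = +13.720°.
cos h₀ = −tan(+17.9°) tan(+13.720°) = -0.0789, h₀ = 1.6497 rad.
Bracket: h₀ sin ϕ sin δ + cos ϕ cos δ sin h₀ = 1.6497×0.30736×0.23717 + 0.95159×0.97147×0.99689 = 0.120257 + 0.921566 = 1.041823.
Q̄ = (S_0/π) × [bracket] = (1361/π) × 1.041823 = 451.34 W/m².
— Configuration B (ϕ=-45.9°):
cos h₀ = −tan(-45.9°) tan(+13.720°) = 0.2519, h₀ = 1.3161 rad.
Bracket: h₀ sin ϕ sin δ + cos ϕ cos δ sin h₀ = 1.3161×-0.71813×0.23717 + 0.69591×0.97147×0.96775 = -0.224157 + 0.654253 = 0.430096.
Q̄ = (S_0/π) × [bracket] = (1361/π) × 0.430096 = 186.33 W/m².
Ratio Q̄_A / Q̄_B = 451.34 / 186.33 = 2.422.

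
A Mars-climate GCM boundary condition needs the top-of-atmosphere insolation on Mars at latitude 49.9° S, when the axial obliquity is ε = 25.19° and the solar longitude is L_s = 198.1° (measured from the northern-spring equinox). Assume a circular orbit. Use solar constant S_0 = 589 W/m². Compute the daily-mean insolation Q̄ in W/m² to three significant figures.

Solar declination: sin δ = sin ε · sin L_s = sin 25.19° × sin 198.1° = -0.13223, so δ = -7.599°.
cos h₀ = −tan(-49.9°) tan(-7.599°) = -0.1584, h₀ = 1.7299 rad.
Bracket: h₀ sin ϕ sin δ + cos ϕ cos δ sin h₀ = 1.7299×-0.76492×-0.13223 + 0.64412×0.99122×0.98737 = 0.174971 + 0.630401 = 0.805372.
Q̄ = (S_0/π) × [bracket] = (589/π) × 0.805372 = 151.0 W/m².

Q̄ ≈ 151 W/m²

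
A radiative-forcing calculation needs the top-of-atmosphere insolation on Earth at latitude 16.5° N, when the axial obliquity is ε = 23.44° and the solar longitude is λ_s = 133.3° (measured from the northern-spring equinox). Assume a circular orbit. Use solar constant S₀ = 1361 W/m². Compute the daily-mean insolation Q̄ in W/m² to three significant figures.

Q̄ ≈ 455 W/m²

Solar declination: sin δ = sin ε · sin λ_s = sin 23.44° × sin 133.3° = 0.28950, so δ = +16.828°.
cos H₀ = −tan(+16.5°) tan(+16.828°) = -0.0896, H₀ = 1.6605 rad.
Bracket: H₀ sin φ sin δ + cos φ cos δ sin H₀ = 1.6605×0.28402×0.28950 + 0.95882×0.95718×0.99598 = 0.136533 + 0.914074 = 1.050607.
Q̄ = (S₀/π) × [bracket] = (1361/π) × 1.050607 = 455.1 W/m².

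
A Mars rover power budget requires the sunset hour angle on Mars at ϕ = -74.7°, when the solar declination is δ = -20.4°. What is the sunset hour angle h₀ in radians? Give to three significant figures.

h₀ = 3.14 rad

Sunrise equation: cos h₀ = −tan ϕ · tan δ = -1.3594 ≤ −1, so the Sun never sets (polar day) and h₀ = π.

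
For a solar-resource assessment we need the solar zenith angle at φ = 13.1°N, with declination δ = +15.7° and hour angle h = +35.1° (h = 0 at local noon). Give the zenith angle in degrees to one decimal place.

θ_z = 34.1°

cos θ_z = sin φ sin δ + cos φ cos δ cos h = 0.061332 + 0.767129 = 0.828461.
θ_z = arccos(0.828461) = 34.1°.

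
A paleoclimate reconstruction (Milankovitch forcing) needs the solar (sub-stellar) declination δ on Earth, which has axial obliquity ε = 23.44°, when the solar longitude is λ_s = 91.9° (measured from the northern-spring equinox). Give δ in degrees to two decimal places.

sin δ = sin ε · sin λ_s = sin 23.44° × sin 91.9° = 0.397570.
δ = arcsin(0.397570) = +23.43°.

δ = +23.43°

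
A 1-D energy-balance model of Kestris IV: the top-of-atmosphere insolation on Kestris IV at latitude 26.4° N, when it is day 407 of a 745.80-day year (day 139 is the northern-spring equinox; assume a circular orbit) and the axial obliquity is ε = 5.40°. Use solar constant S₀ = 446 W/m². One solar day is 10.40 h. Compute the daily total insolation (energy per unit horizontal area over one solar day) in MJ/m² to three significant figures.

5.02 MJ/m²

Solar longitude: λ_s = 360° × (407 − 139)/745.80 = 129.364°.
sin δ = sin 5.40° × sin 129.364° = 0.07276, so δ = +4.172°.
cos H₀ = −tan(+26.4°) tan(+4.172°) = -0.0362, H₀ = 1.6070 rad.
Bracket: H₀ sin φ sin δ + cos φ cos δ sin H₀ = 1.6070×0.44464×0.07276 + 0.89571×0.99735×0.99934 = 0.051990 + 0.892747 = 0.944737.
Q̄ = (S₀/π) × [bracket] = (446/π) × 0.944737 = 134.12 W/m².
Daily total = Q̄ × 10.40 h × 3600 s/h = 134.12 × 10.40 × 3600 / 10⁶ = 5.021 MJ/m².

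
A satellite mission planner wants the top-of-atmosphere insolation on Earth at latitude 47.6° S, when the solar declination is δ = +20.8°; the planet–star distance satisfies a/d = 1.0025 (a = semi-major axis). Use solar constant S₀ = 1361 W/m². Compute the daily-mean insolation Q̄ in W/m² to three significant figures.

cos H₀ = −tan(-47.6°) tan(+20.800°) = 0.4160, H₀ = 1.1417 rad.
Bracket: H₀ sin φ sin δ + cos φ cos δ sin H₀ = 1.1417×-0.73846×0.35511 + 0.67430×0.93483×0.90936 = -0.299393 + 0.573220 = 0.273827.
Inverse-square distance factor (a/d)² = 1.0025² = 1.005006.
Q̄ = (S₀/π) × 1.005006 × [bracket] = (1361/π) × 1.005006 × 0.273827 = 119.2 W/m².

Q̄ ≈ 119 W/m²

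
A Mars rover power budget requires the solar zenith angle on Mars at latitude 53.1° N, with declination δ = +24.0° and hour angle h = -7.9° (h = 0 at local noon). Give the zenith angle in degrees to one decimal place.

cos θ_z = sin φ sin δ + cos φ cos δ cos h = 0.325261 + 0.543306 = 0.868567.
θ_z = arccos(0.868567) = 29.7°.

θ_z = 29.7°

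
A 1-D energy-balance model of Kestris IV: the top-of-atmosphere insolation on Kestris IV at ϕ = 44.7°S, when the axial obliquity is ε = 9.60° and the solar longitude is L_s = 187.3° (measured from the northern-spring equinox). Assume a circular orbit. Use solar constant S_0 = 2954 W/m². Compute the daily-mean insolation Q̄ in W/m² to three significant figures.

Solar declination: sin δ = sin ε · sin L_s = sin 9.60° × sin 187.3° = -0.02119, so δ = -1.214°.
cos h₀ = −tan(-44.7°) tan(-1.214°) = -0.0210, h₀ = 1.5918 rad.
Bracket: h₀ sin ϕ sin δ + cos ϕ cos δ sin h₀ = 1.5918×-0.70339×-0.02119 + 0.71080×0.99978×0.99978 = 0.023726 + 0.710487 = 0.734213.
Q̄ = (S_0/π) × [bracket] = (2954/π) × 0.734213 = 690.4 W/m².

Q̄ ≈ 690 W/m²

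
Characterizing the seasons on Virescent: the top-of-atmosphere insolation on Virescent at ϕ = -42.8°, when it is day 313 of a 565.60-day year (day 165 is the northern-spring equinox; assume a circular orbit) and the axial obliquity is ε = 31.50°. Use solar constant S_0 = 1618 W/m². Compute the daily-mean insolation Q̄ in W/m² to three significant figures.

Solar longitude: L_s = 360° × (313 − 165)/565.60 = 94.201°.
sin δ = sin 31.50° × sin 94.201° = 0.52109, so δ = +31.406°.
cos h₀ = −tan(-42.8°) tan(+31.406°) = 0.5654, h₀ = 0.9699 rad.
Bracket: h₀ sin ϕ sin δ + cos ϕ cos δ sin h₀ = 0.9699×-0.67944×0.52109 + 0.73373×0.85350×0.82484 = -0.343393 + 0.516547 = 0.173154.
Q̄ = (S_0/π) × [bracket] = (1618/π) × 0.173154 = 89.18 W/m².

Q̄ ≈ 89.2 W/m²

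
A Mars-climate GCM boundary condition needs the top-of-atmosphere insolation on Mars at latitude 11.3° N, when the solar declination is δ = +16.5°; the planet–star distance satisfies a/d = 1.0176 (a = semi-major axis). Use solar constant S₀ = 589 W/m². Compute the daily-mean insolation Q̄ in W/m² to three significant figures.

cos H₀ = −tan(+11.3°) tan(+16.500°) = -0.0592, H₀ = 1.6300 rad.
Bracket: H₀ sin φ sin δ + cos φ cos δ sin H₀ = 1.6300×0.19595×0.28402 + 0.98061×0.95882×0.99825 = 0.090716 + 0.938583 = 1.029299.
Inverse-square distance factor (a/d)² = 1.0176² = 1.035510.
Q̄ = (S₀/π) × 1.035510 × [bracket] = (589/π) × 1.035510 × 1.029299 = 199.8 W/m².

Q̄ ≈ 200 W/m²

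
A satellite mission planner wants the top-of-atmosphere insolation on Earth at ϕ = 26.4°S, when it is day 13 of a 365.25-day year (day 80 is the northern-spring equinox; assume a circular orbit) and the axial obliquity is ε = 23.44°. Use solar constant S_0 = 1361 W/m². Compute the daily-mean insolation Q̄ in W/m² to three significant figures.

Q̄ ≈ 478 W/m²

Solar longitude: L_s = 360° × (13 − 80)/365.25 = -66.037°, i.e. -66.037° + 360° = 293.963°.
sin δ = sin 23.44° × sin 293.963° = -0.36350, so δ = -21.315°.
cos h₀ = −tan(-26.4°) tan(-21.315°) = -0.1937, h₀ = 1.7657 rad.
Bracket: h₀ sin ϕ sin δ + cos ϕ cos δ sin h₀ = 1.7657×-0.44464×-0.36350 + 0.89571×0.93159×0.98106 = 0.285384 + 0.818630 = 1.104014.
Q̄ = (S_0/π) × [bracket] = (1361/π) × 1.104014 = 478.3 W/m².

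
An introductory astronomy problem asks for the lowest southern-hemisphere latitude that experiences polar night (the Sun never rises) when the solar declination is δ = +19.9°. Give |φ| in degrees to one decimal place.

|φ| = 70.1°

Polar night requires cos H₀ = −tan φ tan δ ≥ 1, i.e. tan φ tan δ ≤ −1.
The boundary is |tan φ| · |tan δ| = 1, so |φ| = 90° − |δ| = 90° − 19.9° = 70.1° in the southern hemisphere.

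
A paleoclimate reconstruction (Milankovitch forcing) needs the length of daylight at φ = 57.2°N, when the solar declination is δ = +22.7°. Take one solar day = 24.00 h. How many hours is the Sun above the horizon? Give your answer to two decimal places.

17.40 h

cos H₀ = −tan φ · tan δ = −tan(+57.2°) × tan(+22.700°) = -0.6491, so H₀ = 2.2772 rad = 130.47°.
Daylight = 2H₀/(2π) × 24.00 h = (2.2772/π) × 24.00 = 17.40 h.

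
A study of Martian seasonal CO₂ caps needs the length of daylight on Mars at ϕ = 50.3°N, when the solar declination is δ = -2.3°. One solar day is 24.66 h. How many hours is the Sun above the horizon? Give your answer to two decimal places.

11.95 h

cos h₀ = −tan ϕ · tan δ = −tan(+50.3°) × tan(-2.300°) = 0.0484, so h₀ = 1.5224 rad = 87.23°.
Daylight = 2h₀/(2π) × 24.66 h = (1.5224/π) × 24.66 = 11.95 h.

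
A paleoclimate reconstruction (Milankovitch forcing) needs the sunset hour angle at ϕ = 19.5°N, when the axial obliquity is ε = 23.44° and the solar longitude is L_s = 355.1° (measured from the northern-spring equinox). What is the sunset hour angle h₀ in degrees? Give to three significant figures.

h₀ = 89.3°

Solar declination: sin δ = sin ε · sin L_s = sin 23.44° × sin 355.1° = -0.03398, so δ = -1.947°.
cos h₀ = −tan ϕ · tan δ = −tan(+19.5°) × tan(-1.947°) = 0.0120, so h₀ = 1.5588 rad = 89.31°.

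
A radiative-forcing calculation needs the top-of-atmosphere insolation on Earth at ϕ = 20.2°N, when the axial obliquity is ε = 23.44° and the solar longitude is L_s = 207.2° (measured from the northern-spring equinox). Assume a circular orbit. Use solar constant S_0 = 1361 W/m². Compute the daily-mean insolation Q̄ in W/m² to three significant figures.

Solar declination: sin δ = sin ε · sin L_s = sin 23.44° × sin 207.2° = -0.18183, so δ = -10.476°.
cos h₀ = −tan(+20.2°) tan(-10.476°) = 0.0680, h₀ = 1.5027 rad.
Bracket: h₀ sin ϕ sin δ + cos ϕ cos δ sin h₀ = 1.5027×0.34530×-0.18183 + 0.93849×0.98333×0.99768 = -0.094348 + 0.920704 = 0.826356.
Q̄ = (S_0/π) × [bracket] = (1361/π) × 0.826356 = 358.0 W/m².

Q̄ ≈ 358 W/m²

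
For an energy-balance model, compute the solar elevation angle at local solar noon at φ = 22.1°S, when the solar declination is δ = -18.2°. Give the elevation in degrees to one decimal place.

86.1°

At local noon the hour angle is zero, so the zenith angle equals |φ − δ| = |-22.1° − (-18.200°)| = 3.900°.
Elevation = 90° − 3.900° = 86.1°.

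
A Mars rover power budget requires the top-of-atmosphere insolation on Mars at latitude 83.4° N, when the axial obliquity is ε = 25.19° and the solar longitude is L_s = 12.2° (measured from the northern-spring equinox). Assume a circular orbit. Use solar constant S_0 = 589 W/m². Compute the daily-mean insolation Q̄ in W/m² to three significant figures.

Solar declination: sin δ = sin ε · sin L_s = sin 25.19° × sin 12.2° = 0.08994, so δ = +5.160°.
cos h₀ = −tan(+83.4°) tan(+5.160°) = -0.7805, h₀ = 2.4663 rad.
Bracket: h₀ sin ϕ sin δ + cos ϕ cos δ sin h₀ = 2.4663×0.99337×0.08994 + 0.11494×0.99595×0.62512 = 0.220348 + 0.071560 = 0.291908.
Q̄ = (S_0/π) × [bracket] = (589/π) × 0.291908 = 54.73 W/m².

Q̄ ≈ 54.7 W/m²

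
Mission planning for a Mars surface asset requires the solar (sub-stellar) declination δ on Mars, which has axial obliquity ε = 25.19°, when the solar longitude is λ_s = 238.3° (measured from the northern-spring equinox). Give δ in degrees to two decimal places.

δ = -21.23°

sin δ = sin ε · sin λ_s = sin 25.19° × sin 238.3° = -0.362123.
δ = arcsin(-0.362123) = -21.23°.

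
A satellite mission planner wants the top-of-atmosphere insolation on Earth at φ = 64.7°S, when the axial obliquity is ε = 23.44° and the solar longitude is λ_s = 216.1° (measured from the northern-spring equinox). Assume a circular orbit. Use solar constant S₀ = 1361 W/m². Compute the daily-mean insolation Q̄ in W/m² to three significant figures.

Solar declination: sin δ = sin ε · sin λ_s = sin 23.44° × sin 216.1° = -0.23438, so δ = -13.555°.
cos H₀ = −tan(-64.7°) tan(-13.555°) = -0.5100, H₀ = 2.1060 rad.
Bracket: H₀ sin φ sin δ + cos φ cos δ sin H₀ = 2.1060×-0.90408×-0.23438 + 0.42736×0.97215×0.86016 = 0.446258 + 0.357360 = 0.803618.
Q̄ = (S₀/π) × [bracket] = (1361/π) × 0.803618 = 348.1 W/m².

Q̄ ≈ 348 W/m²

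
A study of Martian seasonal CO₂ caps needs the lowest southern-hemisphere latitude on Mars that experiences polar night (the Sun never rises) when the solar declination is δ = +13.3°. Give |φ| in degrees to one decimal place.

Polar night requires cos H₀ = −tan φ tan δ ≥ 1, i.e. tan φ tan δ ≤ −1.
The boundary is |tan φ| · |tan δ| = 1, so |φ| = 90° − |δ| = 90° − 13.3° = 76.7° in the southern hemisphere.

|φ| = 76.7°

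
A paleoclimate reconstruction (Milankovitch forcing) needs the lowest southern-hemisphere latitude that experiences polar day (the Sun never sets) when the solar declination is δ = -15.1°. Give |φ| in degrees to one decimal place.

Polar day requires cos H₀ = −tan φ tan δ ≤ −1, i.e. tan φ tan δ ≥ 1.
The boundary is |tan φ| · |tan δ| = 1, so |φ| = 90° − |δ| = 90° − 15.1° = 74.9° in the southern hemisphere.

|φ| = 74.9°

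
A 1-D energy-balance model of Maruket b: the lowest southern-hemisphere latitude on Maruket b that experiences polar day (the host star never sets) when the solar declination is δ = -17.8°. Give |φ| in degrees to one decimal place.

Polar day requires cos H₀ = −tan φ tan δ ≤ −1, i.e. tan φ tan δ ≥ 1.
The boundary is |tan φ| · |tan δ| = 1, so |φ| = 90° − |δ| = 90° − 17.8° = 72.2° in the southern hemisphere.

|φ| = 72.2°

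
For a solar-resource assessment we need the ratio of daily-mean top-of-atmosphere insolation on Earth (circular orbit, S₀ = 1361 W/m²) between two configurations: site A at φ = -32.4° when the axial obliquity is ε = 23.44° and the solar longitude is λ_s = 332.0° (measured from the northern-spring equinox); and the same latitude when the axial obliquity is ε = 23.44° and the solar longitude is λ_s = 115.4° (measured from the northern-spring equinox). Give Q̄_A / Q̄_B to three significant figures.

— Configuration A (φ=-32.4°):
Solar declination: sin δ = sin ε · sin λ_s = sin 23.44° × sin 332.0° = -0.18675, so δ = -10.763°.
cos H₀ = −tan(-32.4°) tan(-10.763°) = -0.1206, H₀ = 1.6917 rad.
Bracket: H₀ sin φ sin δ + cos φ cos δ sin H₀ = 1.6917×-0.53583×-0.18675 + 0.84433×0.98241×0.99270 = 0.169282 + 0.823423 = 0.992705.
Q̄ = (S₀/π) × [bracket] = (1361/π) × 0.992705 = 430.06 W/m².
— Configuration B (φ=-32.4°):
Solar declination: sin δ = sin ε · sin λ_s = sin 23.44° × sin 115.4° = 0.35934, so δ = +21.059°.
cos H₀ = −tan(-32.4°) tan(+21.059°) = 0.2444, H₀ = 1.3239 rad.
Bracket: H₀ sin φ sin δ + cos φ cos δ sin H₀ = 1.3239×-0.53583×0.35934 + 0.84433×0.93321×0.96968 = -0.254911 + 0.764047 = 0.509136.
Q̄ = (S₀/π) × [bracket] = (1361/π) × 0.509136 = 220.57 W/m².
Ratio Q̄_A / Q̄_B = 430.06 / 220.57 = 1.950.

Q̄_A / Q̄_B ≈ 1.95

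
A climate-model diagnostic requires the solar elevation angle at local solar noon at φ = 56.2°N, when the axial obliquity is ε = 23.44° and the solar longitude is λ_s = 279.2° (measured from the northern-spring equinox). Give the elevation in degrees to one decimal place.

Solar declination: sin δ = sin ε · sin λ_s = sin 23.44° × sin 279.2° = -0.39267, so δ = -23.121°.
At local noon the hour angle is zero, so the zenith angle equals |φ − δ| = |+56.2° − (-23.121°)| = 79.321°.
Elevation = 90° − 79.321° = 10.7°.

10.7°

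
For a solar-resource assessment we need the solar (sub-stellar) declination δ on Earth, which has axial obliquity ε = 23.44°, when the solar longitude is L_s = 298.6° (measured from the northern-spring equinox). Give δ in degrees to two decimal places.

δ = -20.44°

sin δ = sin ε · sin L_s = sin 23.44° × sin 298.6° = -0.349252.
δ = arcsin(-0.349252) = -20.44°.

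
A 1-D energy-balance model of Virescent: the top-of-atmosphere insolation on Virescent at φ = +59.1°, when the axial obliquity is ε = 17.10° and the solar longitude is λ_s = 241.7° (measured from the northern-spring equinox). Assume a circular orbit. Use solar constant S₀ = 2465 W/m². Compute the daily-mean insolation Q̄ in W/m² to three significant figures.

Solar declination: sin δ = sin ε · sin λ_s = sin 17.10° × sin 241.7° = -0.25890, so δ = -15.005°.
cos H₀ = −tan(+59.1°) tan(-15.005°) = 0.4479, H₀ = 1.1064 rad.
Bracket: H₀ sin φ sin δ + cos φ cos δ sin H₀ = 1.1064×0.85806×-0.25890 + 0.51354×0.96591×0.89411 = -0.245789 + 0.443508 = 0.197719.
Q̄ = (S₀/π) × [bracket] = (2465/π) × 0.197719 = 155.1 W/m².

Q̄ ≈ 155 W/m²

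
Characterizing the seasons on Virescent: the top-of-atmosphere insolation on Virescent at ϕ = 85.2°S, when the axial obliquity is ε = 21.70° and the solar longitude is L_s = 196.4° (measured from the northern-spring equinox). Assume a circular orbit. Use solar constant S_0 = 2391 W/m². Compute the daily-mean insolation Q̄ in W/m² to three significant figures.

Q̄ ≈ 249 W/m²

Solar declination: sin δ = sin ε · sin L_s = sin 21.70° × sin 196.4° = -0.10439, so δ = -5.992°.
cos h₀ = −tan(-85.2°) tan(-5.992°) = -1.2500 ≤ −1 ⇒ polar day, h₀ = π.
Bracket: h₀ sin ϕ sin δ + cos ϕ cos δ sin h₀ = 3.1416×-0.99649×-0.10439 + 0.08368×0.99454×0.00000 = 0.326801 + 0.000000 = 0.326801.
Q̄ = (S_0/π) × [bracket] = (2391/π) × 0.326801 = 248.7 W/m².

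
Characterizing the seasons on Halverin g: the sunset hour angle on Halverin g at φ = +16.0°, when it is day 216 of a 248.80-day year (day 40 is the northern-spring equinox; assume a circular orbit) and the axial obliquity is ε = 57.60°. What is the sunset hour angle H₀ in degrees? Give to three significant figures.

H₀ = 66.3°

Solar longitude: λ_s = 360° × (216 − 40)/248.80 = 254.662°.
sin δ = sin 57.60° × sin 254.662° = -0.81426, so δ = -54.514°.
cos H₀ = −tan φ · tan δ = −tan(+16.0°) × tan(-54.514°) = 0.4022, so H₀ = 1.1569 rad = 66.28°.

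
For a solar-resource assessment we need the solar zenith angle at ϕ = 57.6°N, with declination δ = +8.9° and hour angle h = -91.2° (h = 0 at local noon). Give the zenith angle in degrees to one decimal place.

θ_z = 83.1°

cos θ_z = sin ϕ sin δ + cos ϕ cos δ cos h = 0.130626 + -0.011086 = 0.119540.
θ_z = arccos(0.119540) = 83.1°.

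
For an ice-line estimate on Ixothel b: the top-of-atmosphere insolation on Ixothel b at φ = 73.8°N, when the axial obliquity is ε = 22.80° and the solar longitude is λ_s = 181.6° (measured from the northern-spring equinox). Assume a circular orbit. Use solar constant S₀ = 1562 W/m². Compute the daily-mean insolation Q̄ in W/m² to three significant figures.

Q̄ ≈ 131 W/m²

Solar declination: sin δ = sin ε · sin λ_s = sin 22.80° × sin 181.6° = -0.01082, so δ = -0.620°.
cos H₀ = −tan(+73.8°) tan(-0.620°) = 0.0372, H₀ = 1.5335 rad.
Bracket: H₀ sin φ sin δ + cos φ cos δ sin H₀ = 1.5335×0.96029×-0.01082 + 0.27899×0.99994×0.99931 = -0.015934 + 0.278781 = 0.262847.
Q̄ = (S₀/π) × [bracket] = (1562/π) × 0.262847 = 130.7 W/m².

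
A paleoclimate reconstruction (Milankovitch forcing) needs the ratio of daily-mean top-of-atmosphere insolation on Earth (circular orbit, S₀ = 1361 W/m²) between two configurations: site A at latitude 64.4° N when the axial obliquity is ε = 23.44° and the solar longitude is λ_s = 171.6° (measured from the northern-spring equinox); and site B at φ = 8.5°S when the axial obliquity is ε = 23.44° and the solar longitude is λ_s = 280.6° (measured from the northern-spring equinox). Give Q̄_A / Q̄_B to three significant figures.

Q̄_A / Q̄_B ≈ 0.515

— Configuration A (φ=+64.4°):
Solar declination: sin δ = sin ε · sin λ_s = sin 23.44° × sin 171.6° = 0.05811, so δ = +3.331°.
cos H₀ = −tan(+64.4°) tan(+3.331°) = -0.1215, H₀ = 1.6926 rad.
Bracket: H₀ sin φ sin δ + cos φ cos δ sin H₀ = 1.6926×0.90183×0.05811 + 0.43209×0.99831×0.99259 = 0.088701 + 0.428163 = 0.516864.
Q̄ = (S₀/π) × [bracket] = (1361/π) × 0.516864 = 223.92 W/m².
— Configuration B (φ=-8.5°):
Solar declination: sin δ = sin ε · sin λ_s = sin 23.44° × sin 280.6° = -0.39100, so δ = -23.017°.
cos H₀ = −tan(-8.5°) tan(-23.017°) = -0.0635, H₀ = 1.6343 rad.
Bracket: H₀ sin φ sin δ + cos φ cos δ sin H₀ = 1.6343×-0.14781×-0.39100 + 0.98902×0.92039×0.99798 = 0.094452 + 0.908445 = 1.002897.
Q̄ = (S₀/π) × [bracket] = (1361/π) × 1.002897 = 434.47 W/m².
Ratio Q̄_A / Q̄_B = 223.92 / 434.47 = 0.5154.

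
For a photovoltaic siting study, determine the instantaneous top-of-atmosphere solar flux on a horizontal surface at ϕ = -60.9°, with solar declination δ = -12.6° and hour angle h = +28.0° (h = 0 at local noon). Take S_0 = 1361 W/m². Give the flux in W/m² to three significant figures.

830 W/m²

cos θ_z = sin ϕ sin δ + cos ϕ cos δ cos h = 0.190608 + 0.419067 = 0.609675.
Flux = S_0 · cos θ_z = 1361 × 0.609675 = 829.8 W/m².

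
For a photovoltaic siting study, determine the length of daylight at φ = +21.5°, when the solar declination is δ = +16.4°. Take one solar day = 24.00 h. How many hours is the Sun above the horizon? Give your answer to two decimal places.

12.89 h

cos H₀ = −tan φ · tan δ = −tan(+21.5°) × tan(+16.400°) = -0.1159, so H₀ = 1.6870 rad = 96.66°.
Daylight = 2H₀/(2π) × 24.00 h = (1.6870/π) × 24.00 = 12.89 h.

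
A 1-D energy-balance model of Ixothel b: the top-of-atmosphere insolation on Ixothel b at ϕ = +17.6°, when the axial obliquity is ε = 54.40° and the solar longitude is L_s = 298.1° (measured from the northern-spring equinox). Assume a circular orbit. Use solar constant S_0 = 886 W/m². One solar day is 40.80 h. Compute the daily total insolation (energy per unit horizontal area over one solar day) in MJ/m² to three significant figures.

Solar declination: sin δ = sin ε · sin L_s = sin 54.40° × sin 298.1° = -0.71726, so δ = -45.829°.
cos h₀ = −tan(+17.6°) tan(-45.829°) = 0.3265, h₀ = 1.2382 rad.
Bracket: h₀ sin ϕ sin δ + cos ϕ cos δ sin h₀ = 1.2382×0.30237×-0.71726 + 0.95319×0.69681×0.94519 = -0.268538 + 0.627788 = 0.359250.
Q̄ = (S_0/π) × [bracket] = (886/π) × 0.359250 = 101.32 W/m².
Daily total = Q̄ × 40.80 h × 3600 s/h = 101.32 × 40.80 × 3600 / 10⁶ = 14.88 MJ/m².

14.9 MJ/m²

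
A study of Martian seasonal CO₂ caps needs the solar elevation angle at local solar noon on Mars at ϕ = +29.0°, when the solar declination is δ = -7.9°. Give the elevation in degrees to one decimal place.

53.1°

At local noon the hour angle is zero, so the zenith angle equals |ϕ − δ| = |+29.0° − (-7.900°)| = 36.900°.
Elevation = 90° − 36.900° = 53.1°.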